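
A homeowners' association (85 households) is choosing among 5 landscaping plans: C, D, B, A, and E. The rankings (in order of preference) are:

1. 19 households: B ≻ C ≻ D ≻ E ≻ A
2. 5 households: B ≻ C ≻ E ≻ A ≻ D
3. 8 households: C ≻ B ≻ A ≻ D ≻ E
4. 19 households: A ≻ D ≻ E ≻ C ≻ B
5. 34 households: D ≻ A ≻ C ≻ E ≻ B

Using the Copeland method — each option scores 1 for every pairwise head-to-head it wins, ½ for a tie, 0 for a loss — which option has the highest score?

C: beats B and E; loses to D and A → score 2.
D: beats C, B, A, and E → score 4.
B: loses to C, D, A, and E → score 0.
A: beats C, B, and E; loses to D → score 3.
E: beats B; loses to C, D, and A → score 1.
D has the best pairwise record.

D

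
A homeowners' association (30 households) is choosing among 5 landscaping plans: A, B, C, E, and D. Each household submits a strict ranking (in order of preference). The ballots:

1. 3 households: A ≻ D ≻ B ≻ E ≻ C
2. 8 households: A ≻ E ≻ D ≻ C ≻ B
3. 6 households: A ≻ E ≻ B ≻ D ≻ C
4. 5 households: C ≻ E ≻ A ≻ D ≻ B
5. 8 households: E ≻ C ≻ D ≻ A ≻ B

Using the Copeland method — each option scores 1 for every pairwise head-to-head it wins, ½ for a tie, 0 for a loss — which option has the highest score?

A

A: beats B, C, E, and D → score 4.
B: loses to A, C, E, and D → score 0.
C: beats B; loses to A, E, and D → score 1.
E: beats B, C, and D; loses to A → score 3.
D: beats B and C; loses to A and E → score 2.
A has the best pairwise record.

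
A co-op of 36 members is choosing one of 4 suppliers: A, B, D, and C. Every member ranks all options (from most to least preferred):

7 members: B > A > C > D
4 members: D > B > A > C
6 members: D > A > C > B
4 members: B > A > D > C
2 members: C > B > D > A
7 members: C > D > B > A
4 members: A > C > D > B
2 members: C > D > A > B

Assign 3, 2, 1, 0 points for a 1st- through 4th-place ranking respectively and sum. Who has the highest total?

A: 7·2 + 4·1 + 6·2 + 4·2 + 2·0 + 7·0 + 4·3 + 2·1 = 52
B: 7·3 + 4·2 + 6·0 + 4·3 + 2·2 + 7·1 + 4·0 + 2·0 = 52
D: 7·0 + 4·3 + 6·3 + 4·1 + 2·1 + 7·2 + 4·1 + 2·2 = 58
C: 7·1 + 4·0 + 6·1 + 4·0 + 2·3 + 7·3 + 4·2 + 2·3 = 54
D has the highest Borda score (58).

D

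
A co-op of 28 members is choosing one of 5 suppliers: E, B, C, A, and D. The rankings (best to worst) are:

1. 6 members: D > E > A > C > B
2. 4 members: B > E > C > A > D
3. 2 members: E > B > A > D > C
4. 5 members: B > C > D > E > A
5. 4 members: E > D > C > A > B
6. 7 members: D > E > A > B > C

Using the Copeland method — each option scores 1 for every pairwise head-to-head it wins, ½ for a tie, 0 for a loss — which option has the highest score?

E: beats B, C, and A; loses to D → score 3.
B: beats C; loses to E, A, and D → score 1.
C: loses to E, B, A, and D → score 0.
A: beats B and C; loses to E and D → score 2.
D: beats E, B, C, and A → score 4.
D has the best pairwise record.

D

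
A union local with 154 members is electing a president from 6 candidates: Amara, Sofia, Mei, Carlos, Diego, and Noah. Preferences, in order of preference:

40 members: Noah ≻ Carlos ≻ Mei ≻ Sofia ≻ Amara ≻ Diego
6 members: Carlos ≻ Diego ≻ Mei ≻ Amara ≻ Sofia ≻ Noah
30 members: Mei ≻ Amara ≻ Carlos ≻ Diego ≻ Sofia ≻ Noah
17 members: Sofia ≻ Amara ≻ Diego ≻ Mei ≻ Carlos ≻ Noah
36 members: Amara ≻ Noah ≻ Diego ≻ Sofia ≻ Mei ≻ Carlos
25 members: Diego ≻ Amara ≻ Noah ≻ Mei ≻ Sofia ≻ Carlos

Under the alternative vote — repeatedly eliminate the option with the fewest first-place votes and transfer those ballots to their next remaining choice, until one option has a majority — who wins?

Round 1: Amara 36, Sofia 17, Mei 30, Carlos 6, Diego 25, Noah 40. Eliminate Carlos.
Round 2: Amara 36, Sofia 17, Mei 30, Diego 31, Noah 40. Eliminate Sofia.
Round 3: Amara 53, Mei 30, Diego 31, Noah 40. Eliminate Mei.
Round 4: Amara 83, Diego 31, Noah 40. Amara has a majority.

Amara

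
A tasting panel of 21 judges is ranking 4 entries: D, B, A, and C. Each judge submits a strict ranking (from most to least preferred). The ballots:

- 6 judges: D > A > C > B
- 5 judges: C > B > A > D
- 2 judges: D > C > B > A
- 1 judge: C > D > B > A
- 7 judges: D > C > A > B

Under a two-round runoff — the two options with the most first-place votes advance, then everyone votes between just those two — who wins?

Round 1 first-place votes: D 15, B 0, A 0, C 6.
D and C advance.
Runoff: D is preferred to C by 15 voters; C by 6.
D wins the runoff.

D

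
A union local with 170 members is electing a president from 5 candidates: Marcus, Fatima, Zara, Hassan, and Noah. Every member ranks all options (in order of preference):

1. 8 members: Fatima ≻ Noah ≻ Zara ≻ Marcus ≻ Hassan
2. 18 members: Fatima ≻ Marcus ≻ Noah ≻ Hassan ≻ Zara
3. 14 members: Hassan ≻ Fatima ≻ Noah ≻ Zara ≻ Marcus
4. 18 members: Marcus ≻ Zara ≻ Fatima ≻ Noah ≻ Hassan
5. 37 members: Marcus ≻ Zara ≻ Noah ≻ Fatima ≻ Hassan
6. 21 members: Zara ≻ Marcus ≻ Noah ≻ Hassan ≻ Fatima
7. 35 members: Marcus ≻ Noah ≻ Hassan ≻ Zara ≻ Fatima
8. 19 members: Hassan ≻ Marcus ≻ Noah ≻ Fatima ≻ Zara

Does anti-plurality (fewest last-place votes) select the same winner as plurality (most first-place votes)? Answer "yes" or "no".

Anti-plurality — last-place votes: Marcus 14, Fatima 56, Zara 37, Hassan 63, Noah 0. Winner: Noah.
Plurality — first-place votes: Marcus 90, Fatima 26, Zara 21, Hassan 33, Noah 0. Winner: Marcus.
The two methods disagree.

no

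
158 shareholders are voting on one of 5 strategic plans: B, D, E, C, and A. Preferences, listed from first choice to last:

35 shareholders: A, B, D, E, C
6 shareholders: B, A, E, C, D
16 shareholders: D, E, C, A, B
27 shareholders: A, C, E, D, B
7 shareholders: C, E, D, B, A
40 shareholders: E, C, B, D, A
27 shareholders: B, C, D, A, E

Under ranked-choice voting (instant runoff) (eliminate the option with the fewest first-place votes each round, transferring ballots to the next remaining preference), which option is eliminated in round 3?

B

Round 1: B 33, D 16, E 40, C 7, A 62. Eliminate C.
Round 2: B 33, D 16, E 47, A 62. Eliminate D.
Round 3: B 33, E 63, A 62. Eliminate B.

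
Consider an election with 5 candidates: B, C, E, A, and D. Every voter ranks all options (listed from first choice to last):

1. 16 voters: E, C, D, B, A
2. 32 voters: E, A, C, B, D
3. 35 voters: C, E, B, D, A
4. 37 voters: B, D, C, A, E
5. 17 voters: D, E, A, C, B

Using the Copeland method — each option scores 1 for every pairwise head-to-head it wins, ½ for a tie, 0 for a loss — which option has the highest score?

C

B: beats A and D; loses to C and E → score 2.
C: beats B, E, A, and D → score 4.
E: beats B, A, and D; loses to C → score 3.
A: loses to B, C, E, and D → score 0.
D: beats A; loses to B, C, and E → score 1.
C has the best pairwise record.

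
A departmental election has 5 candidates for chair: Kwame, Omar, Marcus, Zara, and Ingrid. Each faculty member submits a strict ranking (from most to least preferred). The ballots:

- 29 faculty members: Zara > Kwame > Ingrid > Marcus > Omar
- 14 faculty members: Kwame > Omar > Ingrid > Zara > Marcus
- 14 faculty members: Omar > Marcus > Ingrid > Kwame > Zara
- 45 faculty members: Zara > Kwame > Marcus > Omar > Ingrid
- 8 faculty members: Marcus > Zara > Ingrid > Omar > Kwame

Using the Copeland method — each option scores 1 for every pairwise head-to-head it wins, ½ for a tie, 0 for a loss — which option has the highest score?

Zara

Kwame: beats Omar, Marcus, and Ingrid; loses to Zara → score 3.
Omar: beats Ingrid; loses to Kwame, Marcus, and Zara → score 1.
Marcus: beats Omar and Ingrid; loses to Kwame and Zara → score 2.
Zara: beats Kwame, Omar, Marcus, and Ingrid → score 4.
Ingrid: loses to Kwame, Omar, Marcus, and Zara → score 0.
Zara has the best pairwise record.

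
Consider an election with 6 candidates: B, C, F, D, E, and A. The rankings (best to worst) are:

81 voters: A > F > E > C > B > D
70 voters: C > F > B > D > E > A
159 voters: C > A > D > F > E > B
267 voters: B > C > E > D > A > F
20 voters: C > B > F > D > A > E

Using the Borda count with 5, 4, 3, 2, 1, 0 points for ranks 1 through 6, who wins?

B: 81·1 + 70·3 + 159·0 + 267·5 + 20·4 = 1706
C: 81·2 + 70·5 + 159·5 + 267·4 + 20·5 = 2475
F: 81·4 + 70·4 + 159·2 + 267·0 + 20·3 = 982
D: 81·0 + 70·2 + 159·3 + 267·2 + 20·2 = 1191
E: 81·3 + 70·1 + 159·1 + 267·3 + 20·0 = 1273
A: 81·5 + 70·0 + 159·4 + 267·1 + 20·1 = 1328
C has the highest Borda score (2475).

C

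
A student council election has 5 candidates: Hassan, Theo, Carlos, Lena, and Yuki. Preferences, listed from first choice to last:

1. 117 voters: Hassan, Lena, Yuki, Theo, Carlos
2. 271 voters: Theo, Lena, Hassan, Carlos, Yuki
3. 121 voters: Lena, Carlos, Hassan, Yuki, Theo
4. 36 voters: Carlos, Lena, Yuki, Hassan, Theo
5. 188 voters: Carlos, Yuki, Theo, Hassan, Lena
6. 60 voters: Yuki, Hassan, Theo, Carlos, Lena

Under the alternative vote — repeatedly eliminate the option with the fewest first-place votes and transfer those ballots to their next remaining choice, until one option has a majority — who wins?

Round 1: Hassan 117, Theo 271, Carlos 224, Lena 121, Yuki 60. Eliminate Yuki.
Round 2: Hassan 177, Theo 271, Carlos 224, Lena 121. Eliminate Lena.
Round 3: Hassan 177, Theo 271, Carlos 345. Eliminate Hassan.
Round 4: Theo 448, Carlos 345. Theo has a majority.

Theo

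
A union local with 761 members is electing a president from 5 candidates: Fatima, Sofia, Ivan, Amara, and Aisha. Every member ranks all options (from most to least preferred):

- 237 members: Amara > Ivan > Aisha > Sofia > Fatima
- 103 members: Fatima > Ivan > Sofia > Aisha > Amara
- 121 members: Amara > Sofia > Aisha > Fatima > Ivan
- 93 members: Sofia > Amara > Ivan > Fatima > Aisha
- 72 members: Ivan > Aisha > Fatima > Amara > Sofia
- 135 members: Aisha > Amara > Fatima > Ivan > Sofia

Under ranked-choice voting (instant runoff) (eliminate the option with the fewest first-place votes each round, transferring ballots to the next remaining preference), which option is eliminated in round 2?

Round 1: Fatima 103, Sofia 93, Ivan 72, Amara 358, Aisha 135. Eliminate Ivan.
Round 2: Fatima 103, Sofia 93, Amara 358, Aisha 207. Eliminate Sofia.

Sofia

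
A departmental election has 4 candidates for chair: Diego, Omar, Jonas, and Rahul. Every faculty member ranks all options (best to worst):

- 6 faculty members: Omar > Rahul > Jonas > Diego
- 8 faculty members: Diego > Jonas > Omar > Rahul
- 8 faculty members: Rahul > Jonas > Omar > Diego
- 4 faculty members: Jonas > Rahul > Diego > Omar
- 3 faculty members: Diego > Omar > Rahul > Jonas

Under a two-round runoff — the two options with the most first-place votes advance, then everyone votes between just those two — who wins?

Rahul

Round 1 first-place votes: Diego 11, Omar 6, Jonas 4, Rahul 8.
Diego and Rahul advance.
Runoff: Diego is preferred to Rahul by 11 voters; Rahul by 18.
Rahul wins the runoff.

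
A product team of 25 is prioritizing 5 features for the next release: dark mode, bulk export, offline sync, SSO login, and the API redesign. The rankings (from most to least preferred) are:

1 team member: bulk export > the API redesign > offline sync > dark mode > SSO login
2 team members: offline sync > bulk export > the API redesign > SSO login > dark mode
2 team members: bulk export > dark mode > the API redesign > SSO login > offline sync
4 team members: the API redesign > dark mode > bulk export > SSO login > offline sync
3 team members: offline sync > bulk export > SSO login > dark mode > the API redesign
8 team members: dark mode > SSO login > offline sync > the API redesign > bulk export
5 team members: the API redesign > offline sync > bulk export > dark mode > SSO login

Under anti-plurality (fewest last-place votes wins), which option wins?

Last-place votes: dark mode 2, bulk export 8, offline sync 6, SSO login 6, the API redesign 3.
dark mode is ranked last by the fewest voters, so dark mode wins.

dark mode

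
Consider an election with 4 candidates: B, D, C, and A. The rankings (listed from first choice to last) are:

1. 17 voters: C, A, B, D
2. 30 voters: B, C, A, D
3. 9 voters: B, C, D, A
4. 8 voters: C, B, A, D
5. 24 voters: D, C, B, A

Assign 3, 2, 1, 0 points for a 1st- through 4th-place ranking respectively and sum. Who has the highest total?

B: 17·1 + 30·3 + 9·3 + 8·2 + 24·1 = 174
D: 17·0 + 30·0 + 9·1 + 8·0 + 24·3 = 81
C: 17·3 + 30·2 + 9·2 + 8·3 + 24·2 = 201
A: 17·2 + 30·1 + 9·0 + 8·1 + 24·0 = 72
C has the highest Borda score (201).

C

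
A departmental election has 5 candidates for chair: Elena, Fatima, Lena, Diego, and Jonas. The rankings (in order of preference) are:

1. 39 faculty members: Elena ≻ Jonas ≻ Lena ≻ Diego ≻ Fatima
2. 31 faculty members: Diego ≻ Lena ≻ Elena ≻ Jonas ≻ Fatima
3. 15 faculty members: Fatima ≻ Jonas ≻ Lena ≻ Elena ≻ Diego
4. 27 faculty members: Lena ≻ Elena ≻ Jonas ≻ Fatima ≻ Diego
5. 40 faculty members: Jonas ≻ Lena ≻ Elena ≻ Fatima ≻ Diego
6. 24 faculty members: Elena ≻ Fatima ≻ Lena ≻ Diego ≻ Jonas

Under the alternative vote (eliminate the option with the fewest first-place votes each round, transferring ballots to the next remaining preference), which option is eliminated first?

Fatima

Round 1: Elena 63, Fatima 15, Lena 27, Diego 31, Jonas 40. Eliminate Fatima.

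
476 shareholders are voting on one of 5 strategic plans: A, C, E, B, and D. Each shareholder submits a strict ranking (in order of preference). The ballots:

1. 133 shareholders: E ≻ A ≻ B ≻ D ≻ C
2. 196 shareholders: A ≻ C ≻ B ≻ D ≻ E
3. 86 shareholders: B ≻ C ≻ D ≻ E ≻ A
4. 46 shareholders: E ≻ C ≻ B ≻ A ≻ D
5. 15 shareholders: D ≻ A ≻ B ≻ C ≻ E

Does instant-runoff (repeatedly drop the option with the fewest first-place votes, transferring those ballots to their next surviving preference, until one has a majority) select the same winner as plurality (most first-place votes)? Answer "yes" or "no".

Instant-runoff — R1 A 196, C 0, E 179, B 86, D 15 (C out); R2 A 196, E 179, B 86, D 15 (D out); R3 A 211, E 179, B 86 (B out); R4 A 211, E 265 (E winner). Winner: E.
Plurality — first-place votes: A 196, C 0, E 179, B 86, D 15. Winner: A.
The two methods disagree.

no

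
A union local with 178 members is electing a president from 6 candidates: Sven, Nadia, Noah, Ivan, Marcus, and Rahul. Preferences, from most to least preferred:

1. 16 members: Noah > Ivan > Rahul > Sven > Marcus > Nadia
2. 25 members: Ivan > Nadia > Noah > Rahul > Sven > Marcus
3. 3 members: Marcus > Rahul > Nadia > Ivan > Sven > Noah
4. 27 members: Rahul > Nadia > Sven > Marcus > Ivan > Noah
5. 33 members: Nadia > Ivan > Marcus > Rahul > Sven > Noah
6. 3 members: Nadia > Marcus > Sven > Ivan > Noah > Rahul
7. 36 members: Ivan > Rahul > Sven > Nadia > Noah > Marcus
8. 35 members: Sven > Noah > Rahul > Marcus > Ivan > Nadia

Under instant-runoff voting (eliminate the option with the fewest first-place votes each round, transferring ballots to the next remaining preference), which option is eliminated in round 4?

Round 1: Sven 35, Nadia 36, Noah 16, Ivan 61, Marcus 3, Rahul 27. Eliminate Marcus.
Round 2: Sven 35, Nadia 36, Noah 16, Ivan 61, Rahul 30. Eliminate Noah.
Round 3: Sven 35, Nadia 36, Ivan 77, Rahul 30. Eliminate Rahul.
Round 4: Sven 35, Nadia 66, Ivan 77. Eliminate Sven.

Sven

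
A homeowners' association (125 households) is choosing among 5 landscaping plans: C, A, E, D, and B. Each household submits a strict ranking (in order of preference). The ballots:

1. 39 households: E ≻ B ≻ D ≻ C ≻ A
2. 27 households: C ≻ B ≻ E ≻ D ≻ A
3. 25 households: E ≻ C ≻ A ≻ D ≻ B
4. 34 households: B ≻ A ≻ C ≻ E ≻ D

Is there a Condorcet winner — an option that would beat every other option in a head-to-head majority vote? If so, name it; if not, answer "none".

E vs C: 64–61 for E.
E vs A: 91–34 for E.
E vs D: 125–0 for E.
E vs B: 64–61 for E.
E beats every other option head-to-head.

E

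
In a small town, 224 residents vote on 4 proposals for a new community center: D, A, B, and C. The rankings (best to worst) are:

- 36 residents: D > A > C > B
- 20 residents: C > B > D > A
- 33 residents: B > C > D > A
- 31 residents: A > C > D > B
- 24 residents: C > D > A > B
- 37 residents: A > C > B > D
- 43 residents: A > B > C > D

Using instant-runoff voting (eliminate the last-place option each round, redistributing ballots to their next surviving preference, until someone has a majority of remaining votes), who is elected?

A

Round 1: D 36, A 111, B 33, C 44. Eliminate B.
Round 2: D 36, A 111, C 77. Eliminate D.
Round 3: A 147, C 77. A has a majority.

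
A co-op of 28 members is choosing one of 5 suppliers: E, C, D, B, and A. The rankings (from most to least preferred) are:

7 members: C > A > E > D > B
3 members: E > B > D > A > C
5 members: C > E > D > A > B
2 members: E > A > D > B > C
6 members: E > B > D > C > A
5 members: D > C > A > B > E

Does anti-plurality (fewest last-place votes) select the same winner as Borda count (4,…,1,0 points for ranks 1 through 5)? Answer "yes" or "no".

no

Anti-plurality — last-place votes: E 5, C 5, D 0, B 12, A 6. Winner: D.
Borda — scores: E 73, C 69, D 59, B 34, A 45. Winner: E.
The two methods disagree.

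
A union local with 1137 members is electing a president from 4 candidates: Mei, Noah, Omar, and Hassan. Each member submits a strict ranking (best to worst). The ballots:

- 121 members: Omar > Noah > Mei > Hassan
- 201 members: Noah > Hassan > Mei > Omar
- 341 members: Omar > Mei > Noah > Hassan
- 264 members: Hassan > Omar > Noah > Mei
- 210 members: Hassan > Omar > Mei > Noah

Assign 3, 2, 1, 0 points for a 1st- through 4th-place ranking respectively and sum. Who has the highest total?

Mei: 121·1 + 201·1 + 341·2 + 264·0 + 210·1 = 1214
Noah: 121·2 + 201·3 + 341·1 + 264·1 + 210·0 = 1450
Omar: 121·3 + 201·0 + 341·3 + 264·2 + 210·2 = 2334
Hassan: 121·0 + 201·2 + 341·0 + 264·3 + 210·3 = 1824
Omar has the highest Borda score (2334).

Omar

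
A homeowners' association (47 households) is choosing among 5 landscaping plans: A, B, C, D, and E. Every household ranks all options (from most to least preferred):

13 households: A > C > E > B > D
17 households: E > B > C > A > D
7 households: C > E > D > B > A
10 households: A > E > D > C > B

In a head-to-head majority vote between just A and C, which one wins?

C

Voters preferring A to C: 23; preferring C to A: 24.
C wins the head-to-head.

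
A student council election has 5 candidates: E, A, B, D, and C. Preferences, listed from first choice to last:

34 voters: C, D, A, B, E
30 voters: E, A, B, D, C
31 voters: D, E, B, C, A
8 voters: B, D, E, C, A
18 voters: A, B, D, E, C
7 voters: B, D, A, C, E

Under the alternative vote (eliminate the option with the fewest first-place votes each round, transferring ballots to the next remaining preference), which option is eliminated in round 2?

Round 1: E 30, A 18, B 15, D 31, C 34. Eliminate B.
Round 2: E 30, A 18, D 46, C 34. Eliminate A.

A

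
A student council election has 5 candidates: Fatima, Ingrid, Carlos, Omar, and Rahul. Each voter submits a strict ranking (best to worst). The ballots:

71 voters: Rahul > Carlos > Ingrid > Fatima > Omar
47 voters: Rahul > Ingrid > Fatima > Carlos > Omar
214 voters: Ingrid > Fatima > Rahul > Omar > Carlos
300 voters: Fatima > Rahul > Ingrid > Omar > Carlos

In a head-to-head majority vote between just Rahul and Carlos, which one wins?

Rahul

Voters preferring Rahul to Carlos: 632; preferring Carlos to Rahul: 0.
Rahul wins the head-to-head.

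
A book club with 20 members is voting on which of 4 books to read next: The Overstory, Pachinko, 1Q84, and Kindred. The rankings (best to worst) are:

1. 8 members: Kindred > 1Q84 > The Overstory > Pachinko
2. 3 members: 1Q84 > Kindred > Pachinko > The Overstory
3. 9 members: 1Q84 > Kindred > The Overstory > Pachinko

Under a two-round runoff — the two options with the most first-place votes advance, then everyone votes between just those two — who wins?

1Q84

Round 1 first-place votes: The Overstory 0, Pachinko 0, 1Q84 12, Kindred 8.
1Q84 and Kindred advance.
Runoff: 1Q84 is preferred to Kindred by 12 voters; Kindred by 8.
1Q84 wins the runoff.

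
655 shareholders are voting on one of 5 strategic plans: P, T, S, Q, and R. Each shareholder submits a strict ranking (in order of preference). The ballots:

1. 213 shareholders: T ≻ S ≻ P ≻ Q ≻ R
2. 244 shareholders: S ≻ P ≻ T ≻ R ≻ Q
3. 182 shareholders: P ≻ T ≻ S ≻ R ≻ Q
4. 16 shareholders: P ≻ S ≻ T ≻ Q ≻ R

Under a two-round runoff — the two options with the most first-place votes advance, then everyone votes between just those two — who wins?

Round 1 first-place votes: P 198, T 213, S 244, Q 0, R 0.
S and T advance.
Runoff: S is preferred to T by 260 voters; T by 395.
T wins the runoff.

T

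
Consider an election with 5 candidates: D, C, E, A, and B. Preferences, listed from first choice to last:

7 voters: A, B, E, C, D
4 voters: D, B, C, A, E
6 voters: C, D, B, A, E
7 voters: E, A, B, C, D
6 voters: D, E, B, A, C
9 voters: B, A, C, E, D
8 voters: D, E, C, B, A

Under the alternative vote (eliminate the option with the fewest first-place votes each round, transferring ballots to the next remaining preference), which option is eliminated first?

Round 1: D 18, C 6, E 7, A 7, B 9. Eliminate C.

C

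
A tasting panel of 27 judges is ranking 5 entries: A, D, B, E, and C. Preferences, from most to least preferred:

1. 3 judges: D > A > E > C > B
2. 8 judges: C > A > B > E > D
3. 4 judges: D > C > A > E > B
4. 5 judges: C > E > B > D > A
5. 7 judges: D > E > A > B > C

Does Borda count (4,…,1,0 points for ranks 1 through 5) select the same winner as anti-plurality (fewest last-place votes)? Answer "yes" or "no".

Borda — scores: A 55, D 61, B 33, E 54, C 67. Winner: C.
Anti-plurality — last-place votes: A 5, D 8, B 7, E 0, C 7. Winner: E.
The two methods disagree.

no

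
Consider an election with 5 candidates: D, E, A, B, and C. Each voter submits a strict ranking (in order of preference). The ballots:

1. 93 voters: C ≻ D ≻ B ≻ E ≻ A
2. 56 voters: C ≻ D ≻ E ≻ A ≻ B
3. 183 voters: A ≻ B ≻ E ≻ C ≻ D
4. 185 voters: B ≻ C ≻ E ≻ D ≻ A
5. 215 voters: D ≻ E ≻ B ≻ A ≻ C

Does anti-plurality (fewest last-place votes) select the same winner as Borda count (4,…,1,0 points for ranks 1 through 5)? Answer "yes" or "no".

no

Anti-plurality — last-place votes: D 183, E 0, A 278, B 56, C 215. Winner: E.
Borda — scores: D 1492, E 1586, A 1003, B 1905, C 1334. Winner: B.
The two methods disagree.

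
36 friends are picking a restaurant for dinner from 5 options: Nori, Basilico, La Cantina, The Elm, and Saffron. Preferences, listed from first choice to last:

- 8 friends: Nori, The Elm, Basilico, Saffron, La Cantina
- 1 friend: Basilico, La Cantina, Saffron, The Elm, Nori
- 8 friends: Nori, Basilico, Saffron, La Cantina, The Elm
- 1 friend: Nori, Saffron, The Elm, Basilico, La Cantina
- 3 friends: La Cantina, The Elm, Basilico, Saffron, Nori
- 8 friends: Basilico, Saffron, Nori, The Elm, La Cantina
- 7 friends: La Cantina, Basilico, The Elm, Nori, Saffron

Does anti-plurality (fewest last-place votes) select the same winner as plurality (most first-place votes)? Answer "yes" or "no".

Anti-plurality — last-place votes: Nori 4, Basilico 0, La Cantina 17, The Elm 8, Saffron 7. Winner: Basilico.
Plurality — first-place votes: Nori 17, Basilico 9, La Cantina 10, The Elm 0, Saffron 0. Winner: Nori.
The two methods disagree.

no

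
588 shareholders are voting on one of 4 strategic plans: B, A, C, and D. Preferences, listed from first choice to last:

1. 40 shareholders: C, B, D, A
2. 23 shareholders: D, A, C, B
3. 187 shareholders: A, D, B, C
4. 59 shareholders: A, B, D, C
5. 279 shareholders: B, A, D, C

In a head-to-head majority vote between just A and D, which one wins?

A

Voters preferring A to D: 525; preferring D to A: 63.
A wins the head-to-head.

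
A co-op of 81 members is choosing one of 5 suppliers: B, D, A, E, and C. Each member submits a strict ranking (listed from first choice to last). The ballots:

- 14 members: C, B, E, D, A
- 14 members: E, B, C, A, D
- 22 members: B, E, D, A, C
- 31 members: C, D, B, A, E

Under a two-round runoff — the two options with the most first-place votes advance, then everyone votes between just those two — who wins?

C

Round 1 first-place votes: B 22, D 0, A 0, E 14, C 45.
C and B advance.
Runoff: C is preferred to B by 45 voters; B by 36.
C wins the runoff.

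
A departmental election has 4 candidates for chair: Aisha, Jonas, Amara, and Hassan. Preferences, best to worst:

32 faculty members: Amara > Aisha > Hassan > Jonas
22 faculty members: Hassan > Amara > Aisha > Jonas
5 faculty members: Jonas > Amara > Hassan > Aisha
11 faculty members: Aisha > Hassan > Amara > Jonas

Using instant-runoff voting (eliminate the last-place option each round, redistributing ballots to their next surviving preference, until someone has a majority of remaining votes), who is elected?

Amara

Round 1: Aisha 11, Jonas 5, Amara 32, Hassan 22. Eliminate Jonas.
Round 2: Aisha 11, Amara 37, Hassan 22. Amara has a majority.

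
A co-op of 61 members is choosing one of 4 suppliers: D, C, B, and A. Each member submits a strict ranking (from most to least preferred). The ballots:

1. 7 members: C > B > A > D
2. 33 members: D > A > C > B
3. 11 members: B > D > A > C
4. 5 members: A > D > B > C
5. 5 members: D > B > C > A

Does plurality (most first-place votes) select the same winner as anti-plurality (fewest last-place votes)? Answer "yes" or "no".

Plurality — first-place votes: D 38, C 7, B 11, A 5. Winner: D.
Anti-plurality — last-place votes: D 7, C 16, B 33, A 5. Winner: A.
The two methods disagree.

no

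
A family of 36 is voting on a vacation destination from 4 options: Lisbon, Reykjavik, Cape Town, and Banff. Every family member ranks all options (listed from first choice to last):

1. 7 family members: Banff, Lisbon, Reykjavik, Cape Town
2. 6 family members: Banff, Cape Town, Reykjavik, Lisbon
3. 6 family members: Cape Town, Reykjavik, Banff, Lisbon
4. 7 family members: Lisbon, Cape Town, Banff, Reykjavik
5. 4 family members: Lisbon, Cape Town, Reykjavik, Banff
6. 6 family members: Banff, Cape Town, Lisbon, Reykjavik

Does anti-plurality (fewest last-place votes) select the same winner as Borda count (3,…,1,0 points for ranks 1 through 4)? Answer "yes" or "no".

Anti-plurality — last-place votes: Lisbon 12, Reykjavik 13, Cape Town 7, Banff 4. Winner: Banff.
Borda — scores: Lisbon 53, Reykjavik 29, Cape Town 64, Banff 70. Winner: Banff.
The two methods agree.

yes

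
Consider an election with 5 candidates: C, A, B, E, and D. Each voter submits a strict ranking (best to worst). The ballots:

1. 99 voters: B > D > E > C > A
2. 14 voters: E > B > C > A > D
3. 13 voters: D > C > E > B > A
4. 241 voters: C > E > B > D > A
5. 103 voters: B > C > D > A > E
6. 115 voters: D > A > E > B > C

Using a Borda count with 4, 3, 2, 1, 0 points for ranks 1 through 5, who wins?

B

C: 99·1 + 14·2 + 13·3 + 241·4 + 103·3 + 115·0 = 1439
A: 99·0 + 14·1 + 13·0 + 241·0 + 103·1 + 115·3 = 462
B: 99·4 + 14·3 + 13·1 + 241·2 + 103·4 + 115·1 = 1460
E: 99·2 + 14·4 + 13·2 + 241·3 + 103·0 + 115·2 = 1233
D: 99·3 + 14·0 + 13·4 + 241·1 + 103·2 + 115·4 = 1256
B has the highest Borda score (1460).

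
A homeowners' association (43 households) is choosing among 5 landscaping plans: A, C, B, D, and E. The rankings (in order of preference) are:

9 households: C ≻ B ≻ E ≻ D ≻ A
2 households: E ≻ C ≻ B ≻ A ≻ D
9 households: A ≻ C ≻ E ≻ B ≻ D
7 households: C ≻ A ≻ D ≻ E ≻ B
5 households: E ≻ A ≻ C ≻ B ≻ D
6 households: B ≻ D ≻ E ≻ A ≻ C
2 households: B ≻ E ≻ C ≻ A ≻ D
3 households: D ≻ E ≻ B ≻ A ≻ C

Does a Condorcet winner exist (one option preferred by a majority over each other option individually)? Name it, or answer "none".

Checking pairwise contests:
B beats A 22–21.
A beats C 23–20.
C beats B 32–11.
A beats D 25–18.
C beats E 25–18.
Every option loses at least one head-to-head, so there is no Condorcet winner.

none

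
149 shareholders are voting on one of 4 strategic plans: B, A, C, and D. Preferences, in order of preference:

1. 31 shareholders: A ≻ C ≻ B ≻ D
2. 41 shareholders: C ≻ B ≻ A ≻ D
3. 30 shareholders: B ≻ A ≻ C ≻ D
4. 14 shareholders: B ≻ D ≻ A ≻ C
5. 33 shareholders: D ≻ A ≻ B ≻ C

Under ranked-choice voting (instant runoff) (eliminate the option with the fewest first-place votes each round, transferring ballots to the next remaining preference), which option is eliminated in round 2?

Round 1: B 44, A 31, C 41, D 33. Eliminate A.
Round 2: B 44, C 72, D 33. Eliminate D.

D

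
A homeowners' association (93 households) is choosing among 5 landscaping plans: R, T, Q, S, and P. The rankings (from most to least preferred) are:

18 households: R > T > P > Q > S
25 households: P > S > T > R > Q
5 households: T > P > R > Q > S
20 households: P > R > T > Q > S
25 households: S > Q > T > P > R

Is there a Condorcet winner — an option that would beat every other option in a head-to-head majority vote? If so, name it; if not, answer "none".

Checking pairwise contests:
T beats R 55–38.
S beats T 50–43.
R beats Q 68–25.
P beats S 68–25.
T beats P 48–45.
Every option loses at least one head-to-head, so there is no Condorcet winner.

none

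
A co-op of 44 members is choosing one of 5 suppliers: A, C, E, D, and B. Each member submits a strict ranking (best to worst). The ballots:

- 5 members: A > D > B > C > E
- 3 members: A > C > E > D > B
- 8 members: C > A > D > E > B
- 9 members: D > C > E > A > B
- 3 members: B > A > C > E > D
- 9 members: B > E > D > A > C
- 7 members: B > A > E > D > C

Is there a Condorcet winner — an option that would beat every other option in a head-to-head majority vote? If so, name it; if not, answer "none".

A vs C: 27–17 for A.
A vs E: 26–18 for A.
A vs D: 26–18 for A.
A vs B: 25–19 for A.
A beats every other option head-to-head.

A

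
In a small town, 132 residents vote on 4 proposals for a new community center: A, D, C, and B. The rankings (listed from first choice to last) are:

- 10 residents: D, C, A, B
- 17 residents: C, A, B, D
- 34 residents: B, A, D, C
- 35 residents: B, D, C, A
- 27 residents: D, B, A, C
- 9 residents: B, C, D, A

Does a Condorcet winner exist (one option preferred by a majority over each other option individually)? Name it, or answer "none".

B vs A: 105–27 for B.
B vs D: 95–37 for B.
B vs C: 105–27 for B.
B beats every other option head-to-head.

B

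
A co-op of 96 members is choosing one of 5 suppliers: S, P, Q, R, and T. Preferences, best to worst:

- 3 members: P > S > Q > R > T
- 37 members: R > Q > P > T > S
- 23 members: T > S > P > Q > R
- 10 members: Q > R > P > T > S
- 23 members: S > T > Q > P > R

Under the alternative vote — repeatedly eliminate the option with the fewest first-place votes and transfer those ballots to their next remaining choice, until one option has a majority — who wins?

S

Round 1: S 23, P 3, Q 10, R 37, T 23. Eliminate P.
Round 2: S 26, Q 10, R 37, T 23. Eliminate Q.
Round 3: S 26, R 47, T 23. Eliminate T.
Round 4: S 49, R 47. S has a majority.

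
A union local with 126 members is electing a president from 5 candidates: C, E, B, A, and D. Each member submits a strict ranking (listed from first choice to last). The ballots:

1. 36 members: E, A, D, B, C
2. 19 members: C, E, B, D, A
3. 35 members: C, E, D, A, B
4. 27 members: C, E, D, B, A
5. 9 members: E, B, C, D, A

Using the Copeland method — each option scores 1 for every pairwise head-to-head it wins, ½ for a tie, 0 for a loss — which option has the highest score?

C: beats E, B, A, and D → score 4.
E: beats B, A, and D; loses to C → score 3.
B: loses to C, E, A, and D → score 0.
A: beats B; loses to C, E, and D → score 1.
D: beats B and A; loses to C and E → score 2.
C has the best pairwise record.

C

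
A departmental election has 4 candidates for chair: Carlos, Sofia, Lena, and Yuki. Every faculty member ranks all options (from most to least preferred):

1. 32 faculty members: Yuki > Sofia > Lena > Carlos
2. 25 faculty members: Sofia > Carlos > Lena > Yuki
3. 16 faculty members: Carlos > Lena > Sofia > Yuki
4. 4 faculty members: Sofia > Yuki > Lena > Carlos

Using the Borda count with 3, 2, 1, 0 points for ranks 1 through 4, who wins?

Sofia

Carlos: 32·0 + 25·2 + 16·3 + 4·0 = 98
Sofia: 32·2 + 25·3 + 16·1 + 4·3 = 167
Lena: 32·1 + 25·1 + 16·2 + 4·1 = 93
Yuki: 32·3 + 25·0 + 16·0 + 4·2 = 104
Sofia has the highest Borda score (167).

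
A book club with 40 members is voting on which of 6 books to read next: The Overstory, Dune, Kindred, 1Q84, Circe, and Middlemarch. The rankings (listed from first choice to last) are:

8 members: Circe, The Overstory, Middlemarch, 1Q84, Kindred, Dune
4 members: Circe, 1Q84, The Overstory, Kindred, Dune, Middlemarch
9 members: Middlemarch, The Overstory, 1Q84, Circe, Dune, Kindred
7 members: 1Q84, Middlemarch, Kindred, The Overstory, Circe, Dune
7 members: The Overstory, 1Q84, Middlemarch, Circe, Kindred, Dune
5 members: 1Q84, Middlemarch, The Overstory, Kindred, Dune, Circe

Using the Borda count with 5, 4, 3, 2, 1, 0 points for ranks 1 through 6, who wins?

1Q84

The Overstory: 8·4 + 4·3 + 9·4 + 7·2 + 7·5 + 5·3 = 144
Dune: 8·0 + 4·1 + 9·1 + 7·0 + 7·0 + 5·1 = 18
Kindred: 8·1 + 4·2 + 9·0 + 7·3 + 7·1 + 5·2 = 54
1Q84: 8·2 + 4·4 + 9·3 + 7·5 + 7·4 + 5·5 = 147
Circe: 8·5 + 4·5 + 9·2 + 7·1 + 7·2 + 5·0 = 99
Middlemarch: 8·3 + 4·0 + 9·5 + 7·4 + 7·3 + 5·4 = 138
1Q84 has the highest Borda score (147).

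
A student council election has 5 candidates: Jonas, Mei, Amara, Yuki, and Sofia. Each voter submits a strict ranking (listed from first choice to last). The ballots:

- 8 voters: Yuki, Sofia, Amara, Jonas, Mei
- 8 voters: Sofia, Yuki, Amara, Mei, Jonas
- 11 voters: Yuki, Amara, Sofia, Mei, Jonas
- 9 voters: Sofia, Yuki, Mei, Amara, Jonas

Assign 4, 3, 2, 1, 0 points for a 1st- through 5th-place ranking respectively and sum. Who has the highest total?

Jonas: 8·1 + 8·0 + 11·0 + 9·0 = 8
Mei: 8·0 + 8·1 + 11·1 + 9·2 = 37
Amara: 8·2 + 8·2 + 11·3 + 9·1 = 74
Yuki: 8·4 + 8·3 + 11·4 + 9·3 = 127
Sofia: 8·3 + 8·4 + 11·2 + 9·4 = 114
Yuki has the highest Borda score (127).

Yuki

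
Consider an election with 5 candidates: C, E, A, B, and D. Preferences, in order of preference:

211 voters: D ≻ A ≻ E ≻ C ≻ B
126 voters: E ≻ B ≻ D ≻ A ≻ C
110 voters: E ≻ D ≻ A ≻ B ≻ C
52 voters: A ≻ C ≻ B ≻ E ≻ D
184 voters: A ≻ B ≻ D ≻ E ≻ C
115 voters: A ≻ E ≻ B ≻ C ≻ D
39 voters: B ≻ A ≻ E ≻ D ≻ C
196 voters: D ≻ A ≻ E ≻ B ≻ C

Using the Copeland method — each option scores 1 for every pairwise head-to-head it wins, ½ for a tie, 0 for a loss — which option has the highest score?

D

C: loses to E, A, B, and D → score 0.
E: beats C and B; loses to A and D → score 2.
A: beats C, E, and B; loses to D → score 3.
B: beats C; loses to E, A, and D → score 1.
D: beats C, E, A, and B → score 4.
D has the best pairwise record.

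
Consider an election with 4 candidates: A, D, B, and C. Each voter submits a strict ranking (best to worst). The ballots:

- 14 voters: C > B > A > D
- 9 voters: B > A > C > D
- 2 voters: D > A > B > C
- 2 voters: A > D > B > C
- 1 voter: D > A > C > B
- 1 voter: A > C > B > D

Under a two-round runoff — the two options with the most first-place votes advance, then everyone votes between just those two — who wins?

Round 1 first-place votes: A 3, D 3, B 9, C 14.
C and B advance.
Runoff: C is preferred to B by 16 voters; B by 13.
C wins the runoff.

C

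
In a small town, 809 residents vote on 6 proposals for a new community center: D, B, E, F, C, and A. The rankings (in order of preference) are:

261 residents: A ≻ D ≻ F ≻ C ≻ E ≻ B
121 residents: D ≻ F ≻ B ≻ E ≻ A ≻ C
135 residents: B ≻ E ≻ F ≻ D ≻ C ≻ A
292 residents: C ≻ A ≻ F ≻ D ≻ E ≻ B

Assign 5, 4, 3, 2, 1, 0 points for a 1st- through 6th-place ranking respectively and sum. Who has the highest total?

D: 261·4 + 121·5 + 135·2 + 292·2 = 2503
B: 261·0 + 121·3 + 135·5 + 292·0 = 1038
E: 261·1 + 121·2 + 135·4 + 292·1 = 1335
F: 261·3 + 121·4 + 135·3 + 292·3 = 2548
C: 261·2 + 121·0 + 135·1 + 292·5 = 2117
A: 261·5 + 121·1 + 135·0 + 292·4 = 2594
A has the highest Borda score (2594).

A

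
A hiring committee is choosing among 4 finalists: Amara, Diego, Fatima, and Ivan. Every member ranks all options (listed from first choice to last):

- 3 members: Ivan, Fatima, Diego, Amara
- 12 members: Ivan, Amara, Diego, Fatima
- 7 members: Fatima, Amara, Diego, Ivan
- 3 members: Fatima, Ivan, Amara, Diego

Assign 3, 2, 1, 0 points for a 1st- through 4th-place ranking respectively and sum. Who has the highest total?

Ivan

Amara: 3·0 + 12·2 + 7·2 + 3·1 = 41
Diego: 3·1 + 12·1 + 7·1 + 3·0 = 22
Fatima: 3·2 + 12·0 + 7·3 + 3·3 = 36
Ivan: 3·3 + 12·3 + 7·0 + 3·2 = 51
Ivan has the highest Borda score (51).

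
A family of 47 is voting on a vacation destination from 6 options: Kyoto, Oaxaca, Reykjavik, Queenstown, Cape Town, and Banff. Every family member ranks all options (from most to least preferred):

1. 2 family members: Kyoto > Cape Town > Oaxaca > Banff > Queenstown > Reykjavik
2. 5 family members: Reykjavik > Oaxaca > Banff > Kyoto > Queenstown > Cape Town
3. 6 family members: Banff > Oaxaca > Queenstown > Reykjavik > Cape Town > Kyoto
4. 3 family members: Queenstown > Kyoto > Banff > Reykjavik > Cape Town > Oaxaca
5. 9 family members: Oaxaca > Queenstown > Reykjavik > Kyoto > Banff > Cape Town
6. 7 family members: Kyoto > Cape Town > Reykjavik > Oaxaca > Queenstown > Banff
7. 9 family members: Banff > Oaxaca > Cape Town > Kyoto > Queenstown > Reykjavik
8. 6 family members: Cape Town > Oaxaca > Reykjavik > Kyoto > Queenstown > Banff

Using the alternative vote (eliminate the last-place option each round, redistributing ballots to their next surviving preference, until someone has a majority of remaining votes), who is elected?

Round 1: Kyoto 9, Oaxaca 9, Reykjavik 5, Queenstown 3, Cape Town 6, Banff 15. Eliminate Queenstown.
Round 2: Kyoto 12, Oaxaca 9, Reykjavik 5, Cape Town 6, Banff 15. Eliminate Reykjavik.
Round 3: Kyoto 12, Oaxaca 14, Cape Town 6, Banff 15. Eliminate Cape Town.
Round 4: Kyoto 12, Oaxaca 20, Banff 15. Eliminate Kyoto.
Round 5: Oaxaca 29, Banff 18. Oaxaca has a majority.

Oaxaca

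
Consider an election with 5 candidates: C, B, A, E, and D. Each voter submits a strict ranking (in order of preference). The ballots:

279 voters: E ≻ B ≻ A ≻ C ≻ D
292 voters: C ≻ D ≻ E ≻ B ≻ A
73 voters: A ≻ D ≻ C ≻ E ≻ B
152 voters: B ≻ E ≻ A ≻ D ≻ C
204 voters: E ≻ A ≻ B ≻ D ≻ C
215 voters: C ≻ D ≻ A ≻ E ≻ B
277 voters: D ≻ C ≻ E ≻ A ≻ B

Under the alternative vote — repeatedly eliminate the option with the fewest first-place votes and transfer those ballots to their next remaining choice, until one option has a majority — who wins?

C

Round 1: C 507, B 152, A 73, E 483, D 277. Eliminate A.
Round 2: C 507, B 152, E 483, D 350. Eliminate B.
Round 3: C 507, E 635, D 350. Eliminate D.
Round 4: C 857, E 635. C has a majority.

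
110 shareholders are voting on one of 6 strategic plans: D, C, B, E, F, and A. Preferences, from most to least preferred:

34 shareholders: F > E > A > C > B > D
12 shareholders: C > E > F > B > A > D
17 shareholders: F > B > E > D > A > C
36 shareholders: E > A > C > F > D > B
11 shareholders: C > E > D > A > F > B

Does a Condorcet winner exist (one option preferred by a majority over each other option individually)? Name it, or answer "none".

E vs D: 110–0 for E.
E vs C: 87–23 for E.
E vs B: 93–17 for E.
E vs F: 59–51 for E.
E vs A: 110–0 for E.
E beats every other option head-to-head.

E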